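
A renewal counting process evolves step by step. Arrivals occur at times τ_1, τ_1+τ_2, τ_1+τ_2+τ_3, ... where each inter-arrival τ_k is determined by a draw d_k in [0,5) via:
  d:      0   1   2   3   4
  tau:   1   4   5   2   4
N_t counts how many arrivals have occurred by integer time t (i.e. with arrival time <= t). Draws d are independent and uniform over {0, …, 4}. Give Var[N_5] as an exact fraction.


3735724/9765625

Inter-arrival values over d=0..4: [1, 4, 5, 2, 4]
Each d has probability 1/5, so the pmf of τ is: f(1) = 1/5, f(2) = 1/5, f(4) = 2/5, f(5) = 1/5
Let p_n(j) = P(N_n = j), with p_0 = [1]. Condition on τ_1: p_n(0) = P(τ > n), and for j >= 1, p_n(j) = Σ_{k<=n} f(k)·p_{n−k}(j−1)
p_1 = [4/5, 1/5]  (j = 0..1)
p_2 = [3/5, 9/25, 1/25]  (j = 0..2)
p_3 = [3/5, 7/25, 14/125, 1/125]  (j = 0..3)
p_4 = [1/5, 16/25, 16/125, 19/625, 1/625]  (j = 0..4)
p_5 = [0, 17/25, 33/125, 6/125, 24/3125, 1/3125]  (j = 0..5)
E[N_5] = Σ j·p_5(j) = 4326/3125;  E[N_5²] = Σ j²·p_5(j) = 7184/3125
Var[N_5] = 7184/3125 − (4326/3125)² = 3735724/9765625


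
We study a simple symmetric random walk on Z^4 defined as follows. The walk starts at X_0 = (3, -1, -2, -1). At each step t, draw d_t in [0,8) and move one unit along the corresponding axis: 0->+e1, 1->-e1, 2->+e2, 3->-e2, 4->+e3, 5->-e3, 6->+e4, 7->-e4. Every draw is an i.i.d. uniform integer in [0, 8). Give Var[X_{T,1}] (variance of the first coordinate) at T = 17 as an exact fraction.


Outcome values over d=0..7: [1, -1, 0, 0, 0, 0, 0, 0]
Σy = 0, Σy² = 2, M = 8
μ = 0/8 = 0,  σ² = 2/8 − (0)² = 1/4
Independent increments: Var[X_17] = 17·σ² = 17·(1/4) = 17/4

17/4


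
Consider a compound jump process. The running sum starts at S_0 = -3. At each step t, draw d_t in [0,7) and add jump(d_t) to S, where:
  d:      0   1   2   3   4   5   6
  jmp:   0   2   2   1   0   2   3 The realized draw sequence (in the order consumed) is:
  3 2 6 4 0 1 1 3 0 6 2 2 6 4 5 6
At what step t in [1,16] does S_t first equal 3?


3

t=0: S=-3, d=3, jump=1, S_1=-2
t=1: S=-2, d=2, jump=2, S_2=0
t=2: S=0, d=6, jump=3, S_3=3
t=3: S=3, d=4, jump=0, S_4=3
t=4: S=3, d=0, jump=0, S_5=3
t=5: S=3, d=1, jump=2, S_6=5
t=6: S=5, d=1, jump=2, S_7=7
t=7: S=7, d=3, jump=1, S_8=8
t=8: S=8, d=0, jump=0, S_9=8
t=9: S=8, d=6, jump=3, S_10=11
t=10: S=11, d=2, jump=2, S_11=13
t=11: S=13, d=2, jump=2, S_12=15
t=12: S=15, d=6, jump=3, S_13=18
t=13: S=18, d=4, jump=0, S_14=18
t=14: S=18, d=5, jump=2, S_15=20
t=15: S=20, d=6, jump=3, S_16=23


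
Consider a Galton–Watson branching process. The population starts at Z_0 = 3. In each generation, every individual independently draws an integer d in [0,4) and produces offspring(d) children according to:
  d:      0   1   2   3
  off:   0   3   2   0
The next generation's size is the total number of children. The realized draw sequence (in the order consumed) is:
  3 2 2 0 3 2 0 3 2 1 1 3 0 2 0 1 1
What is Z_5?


gen 0: Z_0=3, draws=[3, 2, 2], offspring=[0, 2, 2], Z_1=4
gen 1: Z_1=4, draws=[0, 3, 2, 0], offspring=[0, 0, 2, 0], Z_2=2
gen 2: Z_2=2, draws=[3, 2], offspring=[0, 2], Z_3=2
gen 3: Z_3=2, draws=[1, 1], offspring=[3, 3], Z_4=6
gen 4: Z_4=6, draws=[3, 0, 2, 0, 1, 1], offspring=[0, 0, 2, 0, 3, 3], Z_5=8

8


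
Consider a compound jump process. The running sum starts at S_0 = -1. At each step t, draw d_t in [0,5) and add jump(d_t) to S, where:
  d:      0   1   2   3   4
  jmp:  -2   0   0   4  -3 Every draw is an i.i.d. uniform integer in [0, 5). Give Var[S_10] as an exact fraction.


288/5

Outcome values over d=0..4: [-2, 0, 0, 4, -3]
Σy = -1, Σy² = 29, M = 5
μ = -1/5 = -1/5,  σ² = 29/5 − (-1/5)² = 144/25
Independent increments: Var[S_10] = 10·σ² = 10·(144/25) = 288/5


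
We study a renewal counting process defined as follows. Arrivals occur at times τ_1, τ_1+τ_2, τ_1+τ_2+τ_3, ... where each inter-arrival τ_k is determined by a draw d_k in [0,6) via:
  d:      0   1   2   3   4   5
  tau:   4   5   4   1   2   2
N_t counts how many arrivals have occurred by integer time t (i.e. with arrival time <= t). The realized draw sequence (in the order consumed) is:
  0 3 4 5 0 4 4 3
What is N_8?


draw d_1=0: τ_1=4, arrival time A_1=4
draw d_2=3: τ_2=1, arrival time A_2=5
draw d_3=4: τ_3=2, arrival time A_3=7
draw d_4=5: τ_4=2, arrival time A_4=9
draw d_5=0: τ_5=4, arrival time A_5=13
draw d_6=4: τ_6=2, arrival time A_6=15
draw d_7=4: τ_7=2, arrival time A_7=17
draw d_8=3: τ_8=1, arrival time A_8=18
N_t over t=0..8: 0:0 1:0 2:0 3:0 4:1 5:2 6:2 7:3 8:3

3


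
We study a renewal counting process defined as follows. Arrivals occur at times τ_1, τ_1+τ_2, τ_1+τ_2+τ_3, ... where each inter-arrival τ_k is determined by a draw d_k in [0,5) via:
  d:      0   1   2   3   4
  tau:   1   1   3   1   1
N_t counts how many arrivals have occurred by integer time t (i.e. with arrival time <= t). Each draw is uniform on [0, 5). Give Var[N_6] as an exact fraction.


369597744/244140625

Inter-arrival values over d=0..4: [1, 1, 3, 1, 1]
Each d has probability 1/5, so the pmf of τ is: f(1) = 4/5, f(3) = 1/5
Let p_n(j) = P(N_n = j), with p_0 = [1]. Condition on τ_1: p_n(0) = P(τ > n), and for j >= 1, p_n(j) = Σ_{k<=n} f(k)·p_{n−k}(j−1)
p_1 = [1/5, 4/5]  (j = 0..1)
p_2 = [1/5, 4/25, 16/25]  (j = 0..2)
p_3 = [0, 9/25, 16/125, 64/125]  (j = 0..3)
p_4 = [0, 1/25, 56/125, 64/625, 256/625]  (j = 0..4)
p_5 = [0, 1/25, 8/125, 304/625, 256/3125, 1024/3125]  (j = 0..5)
p_6 = [0, 0, 13/125, 48/625, 1536/3125, 1024/15625, 4096/15625]  (j = 0..6)
E[N_6] = Σ j·p_6(j) = 67266/15625;  E[N_6²] = Σ j²·p_6(j) = 313236/15625
Var[N_6] = 313236/15625 − (67266/15625)² = 369597744/244140625


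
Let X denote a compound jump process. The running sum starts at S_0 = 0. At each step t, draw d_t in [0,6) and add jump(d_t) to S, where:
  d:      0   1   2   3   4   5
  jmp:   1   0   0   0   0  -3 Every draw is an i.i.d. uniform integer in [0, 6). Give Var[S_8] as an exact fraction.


112/9

Outcome values over d=0..5: [1, 0, 0, 0, 0, -3]
Σy = -2, Σy² = 10, M = 6
μ = -2/6 = -1/3,  σ² = 10/6 − (-1/3)² = 14/9
Independent increments: Var[S_8] = 8·σ² = 8·(14/9) = 112/9


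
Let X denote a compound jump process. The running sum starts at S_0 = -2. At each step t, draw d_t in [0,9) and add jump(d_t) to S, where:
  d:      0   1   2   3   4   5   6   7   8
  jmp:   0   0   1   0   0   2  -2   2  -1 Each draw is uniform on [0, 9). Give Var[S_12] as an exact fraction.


488/27

Outcome values over d=0..8: [0, 0, 1, 0, 0, 2, -2, 2, -1]
Σy = 2, Σy² = 14, M = 9
μ = 2/9 = 2/9,  σ² = 14/9 − (2/9)² = 122/81
Independent increments: Var[S_12] = 12·σ² = 12·(122/81) = 488/27


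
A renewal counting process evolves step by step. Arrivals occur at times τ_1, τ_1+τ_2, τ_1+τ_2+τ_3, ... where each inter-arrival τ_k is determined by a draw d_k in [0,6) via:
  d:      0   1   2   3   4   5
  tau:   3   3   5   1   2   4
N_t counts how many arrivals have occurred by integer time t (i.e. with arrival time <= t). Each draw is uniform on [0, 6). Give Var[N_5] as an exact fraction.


23241431/60466176

Inter-arrival values over d=0..5: [3, 3, 5, 1, 2, 4]
Each d has probability 1/6, so the pmf of τ is: f(1) = 1/6, f(2) = 1/6, f(3) = 1/3, f(4) = 1/6, f(5) = 1/6
Let p_n(j) = P(N_n = j), with p_0 = [1]. Condition on τ_1: p_n(0) = P(τ > n), and for j >= 1, p_n(j) = Σ_{k<=n} f(k)·p_{n−k}(j−1)
p_1 = [5/6, 1/6]  (j = 0..1)
p_2 = [2/3, 11/36, 1/36]  (j = 0..2)
p_3 = [1/3, 7/12, 17/216, 1/216]  (j = 0..3)
p_4 = [1/6, 11/18, 11/54, 23/1296, 1/1296]  (j = 0..4)
p_5 = [0, 11/18, 71/216, 73/1296, 29/7776, 1/7776]  (j = 0..5)
E[N_5] = Σ j·p_5(j) = 11299/7776;  E[N_5²] = Σ j²·p_5(j) = 6469/2592
Var[N_5] = 6469/2592 − (11299/7776)² = 23241431/60466176


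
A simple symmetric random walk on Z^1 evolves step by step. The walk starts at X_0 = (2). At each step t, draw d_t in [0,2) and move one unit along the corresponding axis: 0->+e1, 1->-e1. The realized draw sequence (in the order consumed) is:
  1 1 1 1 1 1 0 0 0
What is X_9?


t=0: X=(2), d=1 → -e1, X_1=(1)
t=1: X=(1), d=1 → -e1, X_2=(0)
t=2: X=(0), d=1 → -e1, X_3=(-1)
t=3: X=(-1), d=1 → -e1, X_4=(-2)
t=4: X=(-2), d=1 → -e1, X_5=(-3)
t=5: X=(-3), d=1 → -e1, X_6=(-4)
t=6: X=(-4), d=0 → +e1, X_7=(-3)
t=7: X=(-3), d=0 → +e1, X_8=(-2)
t=8: X=(-2), d=0 → +e1, X_9=(-1)

(-1)


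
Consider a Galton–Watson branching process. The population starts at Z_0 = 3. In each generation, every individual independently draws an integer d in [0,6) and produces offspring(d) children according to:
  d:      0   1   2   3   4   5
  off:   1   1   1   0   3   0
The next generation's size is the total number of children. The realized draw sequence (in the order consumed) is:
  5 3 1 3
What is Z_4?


0

gen 0: Z_0=3, draws=[5, 3, 1], offspring=[0, 0, 1], Z_1=1
gen 1: Z_1=1, draws=[3], offspring=[0], Z_2=0
gen 2: Z_2=0, draws=[], offspring=[], Z_3=0
gen 3: Z_3=0, draws=[], offspring=[], Z_4=0


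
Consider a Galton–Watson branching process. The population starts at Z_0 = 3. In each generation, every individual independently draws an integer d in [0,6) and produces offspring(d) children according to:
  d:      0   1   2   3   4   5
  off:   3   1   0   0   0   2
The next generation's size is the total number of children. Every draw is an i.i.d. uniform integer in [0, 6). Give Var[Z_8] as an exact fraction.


32

Outcome values over d=0..5: [3, 1, 0, 0, 0, 2]
Σy = 6, Σy² = 14, M = 6
μ = 6/6 = 1,  σ² = 14/6 − (1)² = 4/3
V_0 = 0, E_0 = 3
V_1 = 4/3·E_0 + (1)²·V_0 = 4;  E_1 = 3
V_2 = 4/3·E_1 + (1)²·V_1 = 8;  E_2 = 3
V_3 = 4/3·E_2 + (1)²·V_2 = 12;  E_3 = 3
V_4 = 4/3·E_3 + (1)²·V_3 = 16;  E_4 = 3
V_5 = 4/3·E_4 + (1)²·V_4 = 20;  E_5 = 3
V_6 = 4/3·E_5 + (1)²·V_5 = 24;  E_6 = 3
V_7 = 4/3·E_6 + (1)²·V_6 = 28;  E_7 = 3
V_8 = 4/3·E_7 + (1)²·V_7 = 32;  E_8 = 3


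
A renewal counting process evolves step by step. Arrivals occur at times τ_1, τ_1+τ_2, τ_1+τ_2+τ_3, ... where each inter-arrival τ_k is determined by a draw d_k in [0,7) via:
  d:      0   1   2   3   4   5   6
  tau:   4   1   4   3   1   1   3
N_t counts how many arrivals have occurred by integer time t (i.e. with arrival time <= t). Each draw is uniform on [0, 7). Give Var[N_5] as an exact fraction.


Inter-arrival values over d=0..6: [4, 1, 4, 3, 1, 1, 3]
Each d has probability 1/7, so the pmf of τ is: f(1) = 3/7, f(3) = 2/7, f(4) = 2/7
Let p_n(j) = P(N_n = j), with p_0 = [1]. Condition on τ_1: p_n(0) = P(τ > n), and for j >= 1, p_n(j) = Σ_{k<=n} f(k)·p_{n−k}(j−1)
p_1 = [4/7, 3/7]  (j = 0..1)
p_2 = [4/7, 12/49, 9/49]  (j = 0..2)
p_3 = [2/7, 26/49, 36/343, 27/343]  (j = 0..3)
p_4 = [0, 4/7, 120/343, 108/2401, 81/2401]  (j = 0..4)
p_5 = [0, 16/49, 150/343, 486/2401, 324/16807, 243/16807]  (j = 0..5)
E[N_5] = Σ j·p_5(j) = 32905/16807;  E[N_5²] = Σ j²·p_5(j) = 76765/16807
Var[N_5] = 76765/16807 − (32905/16807)² = 207450330/282475249

207450330/282475249


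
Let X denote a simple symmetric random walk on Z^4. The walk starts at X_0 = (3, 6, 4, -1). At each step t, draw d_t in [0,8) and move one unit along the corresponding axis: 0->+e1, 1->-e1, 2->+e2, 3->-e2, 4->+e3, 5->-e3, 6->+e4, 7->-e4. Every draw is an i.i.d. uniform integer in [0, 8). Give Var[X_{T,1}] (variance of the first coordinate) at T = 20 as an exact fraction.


Outcome values over d=0..7: [1, -1, 0, 0, 0, 0, 0, 0]
Σy = 0, Σy² = 2, M = 8
μ = 0/8 = 0,  σ² = 2/8 − (0)² = 1/4
Independent increments: Var[X_20] = 20·σ² = 20·(1/4) = 5

5


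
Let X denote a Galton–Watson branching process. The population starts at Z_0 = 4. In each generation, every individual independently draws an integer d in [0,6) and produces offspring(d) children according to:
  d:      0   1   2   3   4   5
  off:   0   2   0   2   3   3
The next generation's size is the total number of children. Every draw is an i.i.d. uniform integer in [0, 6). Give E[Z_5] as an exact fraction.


12500/243

Outcome values over d=0..5: [0, 2, 0, 2, 3, 3]
Σy = 10, Σy² = 26, M = 6
μ = 10/6 = 5/3,  σ² = 26/6 − (5/3)² = 14/9
E[Z_0] = 4
E[Z_1] = 5/3·E[Z_0] = 20/3
E[Z_2] = 5/3·E[Z_1] = 100/9
E[Z_3] = 5/3·E[Z_2] = 500/27
E[Z_4] = 5/3·E[Z_3] = 2500/81
E[Z_5] = 5/3·E[Z_4] = 12500/243


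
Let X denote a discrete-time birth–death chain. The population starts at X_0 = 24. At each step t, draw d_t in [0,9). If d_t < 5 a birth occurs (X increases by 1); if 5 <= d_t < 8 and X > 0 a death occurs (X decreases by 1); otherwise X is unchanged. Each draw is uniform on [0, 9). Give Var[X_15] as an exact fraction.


340/27

X can drop by at most 1 per step and X_0 = 24 > T = 15, so X_t >= 24 − t >= 9 > 0 for every t <= 15: the floor at 0 (the 'and X > 0' condition) never binds. Hence X_15 = X_0 + Σ_{t<15} Y_t with i.i.d. increments Y_t = y(d_t) ∈ {+1, −1, 0}.
Outcome values over d=0..8: [1, 1, 1, 1, 1, -1, -1, -1, 0]
Σy = 2, Σy² = 8, M = 9
μ = 2/9 = 2/9,  σ² = 8/9 − (2/9)² = 68/81
Independent increments: Var[X_15] = 15·σ² = 15·(68/81) = 340/27


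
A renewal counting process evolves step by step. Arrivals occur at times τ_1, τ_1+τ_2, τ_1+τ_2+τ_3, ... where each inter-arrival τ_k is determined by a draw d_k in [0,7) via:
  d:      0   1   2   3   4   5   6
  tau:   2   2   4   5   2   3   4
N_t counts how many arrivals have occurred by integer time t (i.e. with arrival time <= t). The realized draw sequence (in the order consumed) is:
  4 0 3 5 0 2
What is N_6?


2

draw d_1=4: τ_1=2, arrival time A_1=2
draw d_2=0: τ_2=2, arrival time A_2=4
draw d_3=3: τ_3=5, arrival time A_3=9
draw d_4=5: τ_4=3, arrival time A_4=12
draw d_5=0: τ_5=2, arrival time A_5=14
draw d_6=2: τ_6=4, arrival time A_6=18
N_t over t=0..6: 0:0 1:0 2:1 3:1 4:2 5:2 6:2


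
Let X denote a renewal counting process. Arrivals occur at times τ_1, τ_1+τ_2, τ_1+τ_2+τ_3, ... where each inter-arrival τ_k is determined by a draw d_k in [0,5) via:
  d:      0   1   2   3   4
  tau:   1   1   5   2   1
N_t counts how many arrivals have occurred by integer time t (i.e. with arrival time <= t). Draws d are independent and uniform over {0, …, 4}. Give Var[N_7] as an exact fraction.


13830699566/6103515625

Inter-arrival values over d=0..4: [1, 1, 5, 2, 1]
Each d has probability 1/5, so the pmf of τ is: f(1) = 3/5, f(2) = 1/5, f(5) = 1/5
Let p_n(j) = P(N_n = j), with p_0 = [1]. Condition on τ_1: p_n(0) = P(τ > n), and for j >= 1, p_n(j) = Σ_{k<=n} f(k)·p_{n−k}(j−1)
p_1 = [2/5, 3/5]  (j = 0..1)
p_2 = [1/5, 11/25, 9/25]  (j = 0..2)
p_3 = [1/5, 1/5, 48/125, 27/125]  (j = 0..3)
p_4 = [1/5, 4/25, 26/125, 189/625, 81/625]  (j = 0..4)
p_5 = [0, 9/25, 17/125, 126/625, 702/3125, 243/3125]  (j = 0..5)
p_6 = [0, 3/25, 46/125, 77/625, 567/3125, 2511/15625, 729/15625]  (j = 0..6)
p_7 = [0, 1/25, 29/125, 8/25, 357/3125, 2403/15625, 8748/78125, 2187/78125]  (j = 0..7)
E[N_7] = Σ j·p_7(j) = 277947/78125;  E[N_7²] = Σ j²·p_7(j) = 1165891/78125
Var[N_7] = 1165891/78125 − (277947/78125)² = 13830699566/6103515625


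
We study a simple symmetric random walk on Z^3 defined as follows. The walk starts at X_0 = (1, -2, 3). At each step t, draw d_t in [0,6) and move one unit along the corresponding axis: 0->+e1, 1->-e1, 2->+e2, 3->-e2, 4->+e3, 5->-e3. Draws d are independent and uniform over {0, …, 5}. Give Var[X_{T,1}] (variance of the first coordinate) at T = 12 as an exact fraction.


4

Outcome values over d=0..5: [1, -1, 0, 0, 0, 0]
Σy = 0, Σy² = 2, M = 6
μ = 0/6 = 0,  σ² = 2/6 − (0)² = 1/3
Independent increments: Var[X_12] = 12·σ² = 12·(1/3) = 4


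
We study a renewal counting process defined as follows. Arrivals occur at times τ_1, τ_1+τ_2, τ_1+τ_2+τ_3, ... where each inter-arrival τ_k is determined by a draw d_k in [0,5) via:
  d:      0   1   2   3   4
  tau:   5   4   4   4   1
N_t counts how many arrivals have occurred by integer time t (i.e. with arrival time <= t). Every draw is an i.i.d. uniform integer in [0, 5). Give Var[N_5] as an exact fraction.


2247914/9765625

Inter-arrival values over d=0..4: [5, 4, 4, 4, 1]
Each d has probability 1/5, so the pmf of τ is: f(1) = 1/5, f(4) = 3/5, f(5) = 1/5
Let p_n(j) = P(N_n = j), with p_0 = [1]. Condition on τ_1: p_n(0) = P(τ > n), and for j >= 1, p_n(j) = Σ_{k<=n} f(k)·p_{n−k}(j−1)
p_1 = [4/5, 1/5]  (j = 0..1)
p_2 = [4/5, 4/25, 1/25]  (j = 0..2)
p_3 = [4/5, 4/25, 4/125, 1/125]  (j = 0..3)
p_4 = [1/5, 19/25, 4/125, 4/625, 1/625]  (j = 0..4)
p_5 = [0, 18/25, 34/125, 4/625, 4/3125, 1/3125]  (j = 0..5)
E[N_5] = Σ j·p_5(j) = 4031/3125;  E[N_5²] = Σ j²·p_5(j) = 5919/3125
Var[N_5] = 5919/3125 − (4031/3125)² = 2247914/9765625


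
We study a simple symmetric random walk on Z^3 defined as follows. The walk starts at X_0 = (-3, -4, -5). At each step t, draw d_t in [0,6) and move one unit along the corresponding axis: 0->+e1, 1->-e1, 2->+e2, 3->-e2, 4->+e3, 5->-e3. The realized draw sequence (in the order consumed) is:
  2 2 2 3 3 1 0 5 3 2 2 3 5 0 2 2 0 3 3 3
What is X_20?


(-1, -4, -7)

t=0: X=(-3, -4, -5), d=2 → +e2, X_1=(-3, -3, -5)
t=1: X=(-3, -3, -5), d=2 → +e2, X_2=(-3, -2, -5)
t=2: X=(-3, -2, -5), d=2 → +e2, X_3=(-3, -1, -5)
t=3: X=(-3, -1, -5), d=3 → -e2, X_4=(-3, -2, -5)
t=4: X=(-3, -2, -5), d=3 → -e2, X_5=(-3, -3, -5)
t=5: X=(-3, -3, -5), d=1 → -e1, X_6=(-4, -3, -5)
t=6: X=(-4, -3, -5), d=0 → +e1, X_7=(-3, -3, -5)
t=7: X=(-3, -3, -5), d=5 → -e3, X_8=(-3, -3, -6)
t=8: X=(-3, -3, -6), d=3 → -e2, X_9=(-3, -4, -6)
t=9: X=(-3, -4, -6), d=2 → +e2, X_10=(-3, -3, -6)
t=10: X=(-3, -3, -6), d=2 → +e2, X_11=(-3, -2, -6)
t=11: X=(-3, -2, -6), d=3 → -e2, X_12=(-3, -3, -6)
t=12: X=(-3, -3, -6), d=5 → -e3, X_13=(-3, -3, -7)
t=13: X=(-3, -3, -7), d=0 → +e1, X_14=(-2, -3, -7)
t=14: X=(-2, -3, -7), d=2 → +e2, X_15=(-2, -2, -7)
t=15: X=(-2, -2, -7), d=2 → +e2, X_16=(-2, -1, -7)
t=16: X=(-2, -1, -7), d=0 → +e1, X_17=(-1, -1, -7)
t=17: X=(-1, -1, -7), d=3 → -e2, X_18=(-1, -2, -7)
t=18: X=(-1, -2, -7), d=3 → -e2, X_19=(-1, -3, -7)
t=19: X=(-1, -3, -7), d=3 → -e2, X_20=(-1, -4, -7)


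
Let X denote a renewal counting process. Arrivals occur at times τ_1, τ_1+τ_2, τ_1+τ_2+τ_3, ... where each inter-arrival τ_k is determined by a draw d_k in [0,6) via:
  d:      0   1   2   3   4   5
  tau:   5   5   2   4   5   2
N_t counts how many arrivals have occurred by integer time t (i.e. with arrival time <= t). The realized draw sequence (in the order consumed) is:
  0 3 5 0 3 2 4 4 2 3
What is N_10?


2

draw d_1=0: τ_1=5, arrival time A_1=5
draw d_2=3: τ_2=4, arrival time A_2=9
draw d_3=5: τ_3=2, arrival time A_3=11
draw d_4=0: τ_4=5, arrival time A_4=16
draw d_5=3: τ_5=4, arrival time A_5=20
draw d_6=2: τ_6=2, arrival time A_6=22
draw d_7=4: τ_7=5, arrival time A_7=27
draw d_8=4: τ_8=5, arrival time A_8=32
draw d_9=2: τ_9=2, arrival time A_9=34
draw d_10=3: τ_10=4, arrival time A_10=38
N_t over t=0..10: 0:0 1:0 2:0 3:0 4:0 5:1 6:1 7:1 8:1 9:2 10:2


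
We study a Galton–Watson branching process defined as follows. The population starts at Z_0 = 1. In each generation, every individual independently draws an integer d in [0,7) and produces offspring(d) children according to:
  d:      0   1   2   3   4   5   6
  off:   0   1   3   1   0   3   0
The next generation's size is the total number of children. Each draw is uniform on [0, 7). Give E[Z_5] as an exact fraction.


Outcome values over d=0..6: [0, 1, 3, 1, 0, 3, 0]
Σy = 8, Σy² = 20, M = 7
μ = 8/7 = 8/7,  σ² = 20/7 − (8/7)² = 76/49
E[Z_0] = 1
E[Z_1] = 8/7·E[Z_0] = 8/7
E[Z_2] = 8/7·E[Z_1] = 64/49
E[Z_3] = 8/7·E[Z_2] = 512/343
E[Z_4] = 8/7·E[Z_3] = 4096/2401
E[Z_5] = 8/7·E[Z_4] = 32768/16807

32768/16807


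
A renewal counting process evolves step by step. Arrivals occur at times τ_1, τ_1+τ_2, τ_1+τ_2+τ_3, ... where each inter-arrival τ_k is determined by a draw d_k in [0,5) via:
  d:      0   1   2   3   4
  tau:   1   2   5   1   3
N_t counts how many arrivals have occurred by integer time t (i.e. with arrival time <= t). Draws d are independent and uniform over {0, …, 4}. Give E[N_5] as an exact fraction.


Inter-arrival values over d=0..4: [1, 2, 5, 1, 3]
Each d has probability 1/5, so the pmf of τ is: f(1) = 2/5, f(2) = 1/5, f(3) = 1/5, f(5) = 1/5
Renewal equation for m(n) = E[N_n]: condition on τ_1 = k (if k <= n, one arrival plus a fresh copy on the remaining n−k steps): m(n) = F(n) + Σ_{k<=n} f(k)·m(n−k), where F(n) = P(τ <= n) and m(0) = 0
m(1) = F(1) = 2/5
m(2) = F(2) + f(1)·m(1) = 3/5 + 2/5·2/5 = 19/25
m(3) = F(3) + f(1)·m(2) + f(2)·m(1) = 4/5 + 2/5·19/25 + 1/5·2/5 = 148/125
m(4) = F(4) + f(1)·m(3) + f(2)·m(2) + f(3)·m(1) = 4/5 + 2/5·148/125 + 1/5·19/25 + 1/5·2/5 = 941/625
m(5) = F(5) + f(1)·m(4) + f(2)·m(3) + f(3)·m(2) = 1 + 2/5·941/625 + 1/5·148/125 + 1/5·19/25 = 6222/3125
E[N_5] = m(5) = 6222/3125

6222/3125


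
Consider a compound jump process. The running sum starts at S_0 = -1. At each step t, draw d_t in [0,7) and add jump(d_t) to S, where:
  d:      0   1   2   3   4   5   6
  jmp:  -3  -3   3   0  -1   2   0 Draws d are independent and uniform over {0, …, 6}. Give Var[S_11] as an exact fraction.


2420/49

Outcome values over d=0..6: [-3, -3, 3, 0, -1, 2, 0]
Σy = -2, Σy² = 32, M = 7
μ = -2/7 = -2/7,  σ² = 32/7 − (-2/7)² = 220/49
Independent increments: Var[S_11] = 11·σ² = 11·(220/49) = 2420/49


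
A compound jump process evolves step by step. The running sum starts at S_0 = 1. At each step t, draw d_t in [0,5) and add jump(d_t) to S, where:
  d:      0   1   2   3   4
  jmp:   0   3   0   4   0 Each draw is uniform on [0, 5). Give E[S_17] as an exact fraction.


Outcome values over d=0..4: [0, 3, 0, 4, 0]
Σy = 7, Σy² = 25, M = 5
μ = 7/5 = 7/5,  σ² = 25/5 − (7/5)² = 76/25
E[S_17] = 1 + 17·(7/5) = 124/5

124/5


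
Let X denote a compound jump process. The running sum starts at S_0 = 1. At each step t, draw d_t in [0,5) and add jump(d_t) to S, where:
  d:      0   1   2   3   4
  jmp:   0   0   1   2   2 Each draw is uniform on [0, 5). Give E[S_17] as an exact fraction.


Outcome values over d=0..4: [0, 0, 1, 2, 2]
Σy = 5, Σy² = 9, M = 5
μ = 5/5 = 1,  σ² = 9/5 − (1)² = 4/5
E[S_17] = 1 + 17·(1) = 18

18


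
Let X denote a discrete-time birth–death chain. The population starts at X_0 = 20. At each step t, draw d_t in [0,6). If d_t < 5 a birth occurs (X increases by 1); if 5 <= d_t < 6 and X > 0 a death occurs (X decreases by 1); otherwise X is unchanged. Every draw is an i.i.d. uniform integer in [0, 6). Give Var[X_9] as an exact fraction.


X can drop by at most 1 per step and X_0 = 20 > T = 9, so X_t >= 20 − t >= 11 > 0 for every t <= 9: the floor at 0 (the 'and X > 0' condition) never binds. Hence X_9 = X_0 + Σ_{t<9} Y_t with i.i.d. increments Y_t = y(d_t) ∈ {+1, −1, 0}.
Outcome values over d=0..5: [1, 1, 1, 1, 1, -1]
Σy = 4, Σy² = 6, M = 6
μ = 4/6 = 2/3,  σ² = 6/6 − (2/3)² = 5/9
Independent increments: Var[X_9] = 9·σ² = 9·(5/9) = 5

5


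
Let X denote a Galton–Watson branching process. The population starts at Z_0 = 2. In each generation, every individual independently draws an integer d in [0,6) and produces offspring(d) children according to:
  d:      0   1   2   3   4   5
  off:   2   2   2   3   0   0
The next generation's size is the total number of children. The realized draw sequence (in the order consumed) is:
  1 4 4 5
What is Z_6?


gen 0: Z_0=2, draws=[1, 4], offspring=[2, 0], Z_1=2
gen 1: Z_1=2, draws=[4, 5], offspring=[0, 0], Z_2=0
gen 2: Z_2=0, draws=[], offspring=[], Z_3=0
gen 3: Z_3=0, draws=[], offspring=[], Z_4=0
gen 4: Z_4=0, draws=[], offspring=[], Z_5=0
gen 5: Z_5=0, draws=[], offspring=[], Z_6=0

0


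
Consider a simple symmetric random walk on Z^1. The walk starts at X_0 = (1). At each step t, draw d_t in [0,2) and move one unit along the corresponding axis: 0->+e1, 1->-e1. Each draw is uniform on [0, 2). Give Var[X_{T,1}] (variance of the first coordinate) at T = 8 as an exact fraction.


Outcome values over d=0..1: [1, -1]
Σy = 0, Σy² = 2, M = 2
μ = 0/2 = 0,  σ² = 2/2 − (0)² = 1
Independent increments: Var[X_8] = 8·σ² = 8·(1) = 8

8


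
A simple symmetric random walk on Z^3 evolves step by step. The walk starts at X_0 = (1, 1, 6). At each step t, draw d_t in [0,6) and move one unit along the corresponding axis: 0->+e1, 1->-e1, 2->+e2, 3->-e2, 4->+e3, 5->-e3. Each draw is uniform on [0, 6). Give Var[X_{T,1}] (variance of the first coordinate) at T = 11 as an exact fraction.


Outcome values over d=0..5: [1, -1, 0, 0, 0, 0]
Σy = 0, Σy² = 2, M = 6
μ = 0/6 = 0,  σ² = 2/6 − (0)² = 1/3
Independent increments: Var[X_11] = 11·σ² = 11·(1/3) = 11/3

11/3


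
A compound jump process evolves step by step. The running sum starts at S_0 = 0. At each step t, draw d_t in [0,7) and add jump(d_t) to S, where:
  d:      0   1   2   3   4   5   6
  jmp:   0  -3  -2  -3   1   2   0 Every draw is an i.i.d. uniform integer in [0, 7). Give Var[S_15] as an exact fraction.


Outcome values over d=0..6: [0, -3, -2, -3, 1, 2, 0]
Σy = -5, Σy² = 27, M = 7
μ = -5/7 = -5/7,  σ² = 27/7 − (-5/7)² = 164/49
Independent increments: Var[S_15] = 15·σ² = 15·(164/49) = 2460/49

2460/49


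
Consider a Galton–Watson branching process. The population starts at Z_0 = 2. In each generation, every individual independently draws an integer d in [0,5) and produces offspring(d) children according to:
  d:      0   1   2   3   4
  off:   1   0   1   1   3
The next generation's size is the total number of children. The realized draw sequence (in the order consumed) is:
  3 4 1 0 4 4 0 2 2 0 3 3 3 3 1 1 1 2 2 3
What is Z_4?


gen 0: Z_0=2, draws=[3, 4], offspring=[1, 3], Z_1=4
gen 1: Z_1=4, draws=[1, 0, 4, 4], offspring=[0, 1, 3, 3], Z_2=7
gen 2: Z_2=7, draws=[0, 2, 2, 0, 3, 3, 3], offspring=[1, 1, 1, 1, 1, 1, 1], Z_3=7
gen 3: Z_3=7, draws=[3, 1, 1, 1, 2, 2, 3], offspring=[1, 0, 0, 0, 1, 1, 1], Z_4=4

4


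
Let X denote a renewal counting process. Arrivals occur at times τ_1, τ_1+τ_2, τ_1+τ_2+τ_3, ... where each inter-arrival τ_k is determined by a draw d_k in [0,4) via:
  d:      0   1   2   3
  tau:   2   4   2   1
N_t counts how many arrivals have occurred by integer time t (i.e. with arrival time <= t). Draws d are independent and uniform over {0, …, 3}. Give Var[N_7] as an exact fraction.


Inter-arrival values over d=0..3: [2, 4, 2, 1]
Each d has probability 1/4, so the pmf of τ is: f(1) = 1/4, f(2) = 1/2, f(4) = 1/4
Let p_n(j) = P(N_n = j), with p_0 = [1]. Condition on τ_1: p_n(0) = P(τ > n), and for j >= 1, p_n(j) = Σ_{k<=n} f(k)·p_{n−k}(j−1)
p_1 = [3/4, 1/4]  (j = 0..1)
p_2 = [1/4, 11/16, 1/16]  (j = 0..2)
p_3 = [1/4, 7/16, 19/64, 1/64]  (j = 0..3)
p_4 = [0, 7/16, 29/64, 27/256, 1/256]  (j = 0..4)
p_5 = [0, 5/16, 25/64, 67/256, 35/1024, 1/1024]  (j = 0..5)
p_6 = [0, 1/16, 15/32, 87/256, 121/1024, 43/4096, 1/4096]  (j = 0..6)
p_7 = [0, 1/16, 9/32, 99/256, 225/1024, 191/4096, 51/16384, 1/16384]  (j = 0..7)
E[N_7] = Σ j·p_7(j) = 47781/16384;  E[N_7²] = Σ j²·p_7(j) = 155065/16384
Var[N_7] = 155065/16384 − (47781/16384)² = 257560999/268435456

257560999/268435456


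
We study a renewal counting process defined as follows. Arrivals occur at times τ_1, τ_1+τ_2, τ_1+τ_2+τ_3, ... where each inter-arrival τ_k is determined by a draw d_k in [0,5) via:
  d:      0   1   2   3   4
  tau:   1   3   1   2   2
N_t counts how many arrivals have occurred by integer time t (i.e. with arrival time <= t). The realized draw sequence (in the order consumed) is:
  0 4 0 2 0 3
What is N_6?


5

draw d_1=0: τ_1=1, arrival time A_1=1
draw d_2=4: τ_2=2, arrival time A_2=3
draw d_3=0: τ_3=1, arrival time A_3=4
draw d_4=2: τ_4=1, arrival time A_4=5
draw d_5=0: τ_5=1, arrival time A_5=6
draw d_6=3: τ_6=2, arrival time A_6=8
N_t over t=0..6: 0:0 1:1 2:1 3:2 4:3 5:4 6:5


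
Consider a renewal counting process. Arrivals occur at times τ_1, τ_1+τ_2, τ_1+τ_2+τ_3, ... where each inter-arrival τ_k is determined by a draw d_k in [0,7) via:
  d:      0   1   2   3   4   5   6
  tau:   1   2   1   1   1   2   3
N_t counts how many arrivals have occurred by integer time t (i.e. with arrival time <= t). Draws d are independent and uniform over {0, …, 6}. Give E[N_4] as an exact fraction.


5933/2401

Inter-arrival values over d=0..6: [1, 2, 1, 1, 1, 2, 3]
Each d has probability 1/7, so the pmf of τ is: f(1) = 4/7, f(2) = 2/7, f(3) = 1/7
Renewal equation for m(n) = E[N_n]: condition on τ_1 = k (if k <= n, one arrival plus a fresh copy on the remaining n−k steps): m(n) = F(n) + Σ_{k<=n} f(k)·m(n−k), where F(n) = P(τ <= n) and m(0) = 0
m(1) = F(1) = 4/7
m(2) = F(2) + f(1)·m(1) = 6/7 + 4/7·4/7 = 58/49
m(3) = F(3) + f(1)·m(2) + f(2)·m(1) = 1 + 4/7·58/49 + 2/7·4/7 = 631/343
m(4) = F(4) + f(1)·m(3) + f(2)·m(2) + f(3)·m(1) = 1 + 4/7·631/343 + 2/7·58/49 + 1/7·4/7 = 5933/2401
E[N_4] = m(4) = 5933/2401


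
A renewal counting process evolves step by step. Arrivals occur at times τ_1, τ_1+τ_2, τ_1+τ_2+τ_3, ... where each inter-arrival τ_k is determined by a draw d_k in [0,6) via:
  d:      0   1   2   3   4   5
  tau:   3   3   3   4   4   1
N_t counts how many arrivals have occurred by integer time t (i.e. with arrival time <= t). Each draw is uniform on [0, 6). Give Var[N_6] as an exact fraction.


Inter-arrival values over d=0..5: [3, 3, 3, 4, 4, 1]
Each d has probability 1/6, so the pmf of τ is: f(1) = 1/6, f(3) = 1/2, f(4) = 1/3
Let p_n(j) = P(N_n = j), with p_0 = [1]. Condition on τ_1: p_n(0) = P(τ > n), and for j >= 1, p_n(j) = Σ_{k<=n} f(k)·p_{n−k}(j−1)
p_1 = [5/6, 1/6]  (j = 0..1)
p_2 = [5/6, 5/36, 1/36]  (j = 0..2)
p_3 = [1/3, 23/36, 5/216, 1/216]  (j = 0..3)
p_4 = [0, 29/36, 41/216, 5/1296, 1/1296]  (j = 0..4)
p_5 = [0, 25/36, 7/27, 59/1296, 5/7776, 1/7776]  (j = 0..5)
p_6 = [0, 4/9, 13/27, 83/1296, 77/7776, 5/46656, 1/46656]  (j = 0..6)
E[N_6] = Σ j·p_6(j) = 76507/46656;  E[N_6²] = Σ j²·p_6(j) = 145037/46656
Var[N_6] = 145037/46656 − (76507/46656)² = 913525223/2176782336

913525223/2176782336


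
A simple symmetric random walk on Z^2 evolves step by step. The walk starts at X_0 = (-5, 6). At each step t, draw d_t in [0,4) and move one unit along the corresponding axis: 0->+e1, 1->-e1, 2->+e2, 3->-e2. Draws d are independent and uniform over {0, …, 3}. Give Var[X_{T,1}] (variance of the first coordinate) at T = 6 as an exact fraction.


Outcome values over d=0..3: [1, -1, 0, 0]
Σy = 0, Σy² = 2, M = 4
μ = 0/4 = 0,  σ² = 2/4 − (0)² = 1/2
Independent increments: Var[X_6] = 6·σ² = 6·(1/2) = 3

3


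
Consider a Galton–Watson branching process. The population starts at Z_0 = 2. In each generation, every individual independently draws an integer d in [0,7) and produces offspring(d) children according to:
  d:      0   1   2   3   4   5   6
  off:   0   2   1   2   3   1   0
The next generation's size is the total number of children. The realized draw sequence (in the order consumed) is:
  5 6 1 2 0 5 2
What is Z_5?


1

gen 0: Z_0=2, draws=[5, 6], offspring=[1, 0], Z_1=1
gen 1: Z_1=1, draws=[1], offspring=[2], Z_2=2
gen 2: Z_2=2, draws=[2, 0], offspring=[1, 0], Z_3=1
gen 3: Z_3=1, draws=[5], offspring=[1], Z_4=1
gen 4: Z_4=1, draws=[2], offspring=[1], Z_5=1


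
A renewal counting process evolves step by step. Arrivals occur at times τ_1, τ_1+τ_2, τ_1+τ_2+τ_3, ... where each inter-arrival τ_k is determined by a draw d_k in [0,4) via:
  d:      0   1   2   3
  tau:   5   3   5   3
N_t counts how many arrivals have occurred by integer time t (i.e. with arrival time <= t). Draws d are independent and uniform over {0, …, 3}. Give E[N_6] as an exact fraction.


Inter-arrival values over d=0..3: [5, 3, 5, 3]
Each d has probability 1/4, so the pmf of τ is: f(3) = 1/2, f(5) = 1/2
Renewal equation for m(n) = E[N_n]: condition on τ_1 = k (if k <= n, one arrival plus a fresh copy on the remaining n−k steps): m(n) = F(n) + Σ_{k<=n} f(k)·m(n−k), where F(n) = P(τ <= n) and m(0) = 0
m(1) = F(1) = 0
m(2) = F(2) = 0
m(3) = F(3) = 1/2
m(4) = F(4) = 1/2
m(5) = F(5) = 1
m(6) = F(6) + f(3)·m(3) = 1 + 1/2·1/2 = 5/4
E[N_6] = m(6) = 5/4

5/4


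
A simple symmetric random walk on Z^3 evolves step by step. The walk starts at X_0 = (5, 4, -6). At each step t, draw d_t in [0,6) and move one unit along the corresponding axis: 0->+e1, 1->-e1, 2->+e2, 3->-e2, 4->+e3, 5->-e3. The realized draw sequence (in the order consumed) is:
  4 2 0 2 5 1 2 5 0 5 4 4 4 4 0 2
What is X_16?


t=0: X=(5, 4, -6), d=4 → +e3, X_1=(5, 4, -5)
t=1: X=(5, 4, -5), d=2 → +e2, X_2=(5, 5, -5)
t=2: X=(5, 5, -5), d=0 → +e1, X_3=(6, 5, -5)
t=3: X=(6, 5, -5), d=2 → +e2, X_4=(6, 6, -5)
t=4: X=(6, 6, -5), d=5 → -e3, X_5=(6, 6, -6)
t=5: X=(6, 6, -6), d=1 → -e1, X_6=(5, 6, -6)
t=6: X=(5, 6, -6), d=2 → +e2, X_7=(5, 7, -6)
t=7: X=(5, 7, -6), d=5 → -e3, X_8=(5, 7, -7)
t=8: X=(5, 7, -7), d=0 → +e1, X_9=(6, 7, -7)
t=9: X=(6, 7, -7), d=5 → -e3, X_10=(6, 7, -8)
t=10: X=(6, 7, -8), d=4 → +e3, X_11=(6, 7, -7)
t=11: X=(6, 7, -7), d=4 → +e3, X_12=(6, 7, -6)
t=12: X=(6, 7, -6), d=4 → +e3, X_13=(6, 7, -5)
t=13: X=(6, 7, -5), d=4 → +e3, X_14=(6, 7, -4)
t=14: X=(6, 7, -4), d=0 → +e1, X_15=(7, 7, -4)
t=15: X=(7, 7, -4), d=2 → +e2, X_16=(7, 8, -4)

(7, 8, -4)


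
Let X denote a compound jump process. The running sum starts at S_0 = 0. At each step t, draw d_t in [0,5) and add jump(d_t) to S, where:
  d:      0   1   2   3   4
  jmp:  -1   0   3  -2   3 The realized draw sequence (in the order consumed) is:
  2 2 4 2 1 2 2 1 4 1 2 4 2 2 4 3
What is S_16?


t=0: S=0, d=2, jump=3, S_1=3
t=1: S=3, d=2, jump=3, S_2=6
t=2: S=6, d=4, jump=3, S_3=9
t=3: S=9, d=2, jump=3, S_4=12
t=4: S=12, d=1, jump=0, S_5=12
t=5: S=12, d=2, jump=3, S_6=15
t=6: S=15, d=2, jump=3, S_7=18
t=7: S=18, d=1, jump=0, S_8=18
t=8: S=18, d=4, jump=3, S_9=21
t=9: S=21, d=1, jump=0, S_10=21
t=10: S=21, d=2, jump=3, S_11=24
t=11: S=24, d=4, jump=3, S_12=27
t=12: S=27, d=2, jump=3, S_13=30
t=13: S=30, d=2, jump=3, S_14=33
t=14: S=33, d=4, jump=3, S_15=36
t=15: S=36, d=3, jump=-2, S_16=34

34


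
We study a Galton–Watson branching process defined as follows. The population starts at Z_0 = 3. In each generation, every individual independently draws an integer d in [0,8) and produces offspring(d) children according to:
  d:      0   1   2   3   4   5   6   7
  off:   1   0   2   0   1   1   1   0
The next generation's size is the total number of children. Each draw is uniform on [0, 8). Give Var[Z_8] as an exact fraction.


2708544825/4294967296

Outcome values over d=0..7: [1, 0, 2, 0, 1, 1, 1, 0]
Σy = 6, Σy² = 8, M = 8
μ = 6/8 = 3/4,  σ² = 8/8 − (3/4)² = 7/16
V_0 = 0, E_0 = 3
V_1 = 7/16·E_0 + (3/4)²·V_0 = 21/16;  E_1 = 9/4
V_2 = 7/16·E_1 + (3/4)²·V_1 = 441/256;  E_2 = 27/16
V_3 = 7/16·E_2 + (3/4)²·V_2 = 6993/4096;  E_3 = 81/64
V_4 = 7/16·E_3 + (3/4)²·V_3 = 99225/65536;  E_4 = 243/256
V_5 = 7/16·E_4 + (3/4)²·V_4 = 1328481/1048576;  E_5 = 729/1024
V_6 = 7/16·E_5 + (3/4)²·V_5 = 17181801/16777216;  E_6 = 2187/4096
V_7 = 7/16·E_6 + (3/4)²·V_6 = 217341873/268435456;  E_7 = 6561/16384
V_8 = 7/16·E_7 + (3/4)²·V_7 = 2708544825/4294967296;  E_8 = 19683/65536


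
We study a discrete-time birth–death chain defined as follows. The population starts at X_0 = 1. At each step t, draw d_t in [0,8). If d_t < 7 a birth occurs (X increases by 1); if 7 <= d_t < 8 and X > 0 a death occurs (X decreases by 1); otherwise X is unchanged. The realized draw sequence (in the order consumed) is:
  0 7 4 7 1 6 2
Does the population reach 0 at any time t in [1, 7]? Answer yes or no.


no

t=0: X=1, d=0 → birth, X_1=2
t=1: X=2, d=7 → death, X_2=1
t=2: X=1, d=4 → birth, X_3=2
t=3: X=2, d=7 → death, X_4=1
t=4: X=1, d=1 → birth, X_5=2
t=5: X=2, d=6 → birth, X_6=3
t=6: X=3, d=2 → birth, X_7=4


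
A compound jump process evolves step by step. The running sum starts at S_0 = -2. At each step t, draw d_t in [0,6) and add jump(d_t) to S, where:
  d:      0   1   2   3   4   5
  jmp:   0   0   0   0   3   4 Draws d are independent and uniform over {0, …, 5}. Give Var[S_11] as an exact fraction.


1111/36

Outcome values over d=0..5: [0, 0, 0, 0, 3, 4]
Σy = 7, Σy² = 25, M = 6
μ = 7/6 = 7/6,  σ² = 25/6 − (7/6)² = 101/36
Independent increments: Var[S_11] = 11·σ² = 11·(101/36) = 1111/36


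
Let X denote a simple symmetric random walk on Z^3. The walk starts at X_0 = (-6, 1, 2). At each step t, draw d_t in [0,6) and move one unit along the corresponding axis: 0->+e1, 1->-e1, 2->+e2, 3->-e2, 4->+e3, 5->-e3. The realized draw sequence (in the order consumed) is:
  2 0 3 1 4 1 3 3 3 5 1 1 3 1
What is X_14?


t=0: X=(-6, 1, 2), d=2 → +e2, X_1=(-6, 2, 2)
t=1: X=(-6, 2, 2), d=0 → +e1, X_2=(-5, 2, 2)
t=2: X=(-5, 2, 2), d=3 → -e2, X_3=(-5, 1, 2)
t=3: X=(-5, 1, 2), d=1 → -e1, X_4=(-6, 1, 2)
t=4: X=(-6, 1, 2), d=4 → +e3, X_5=(-6, 1, 3)
t=5: X=(-6, 1, 3), d=1 → -e1, X_6=(-7, 1, 3)
t=6: X=(-7, 1, 3), d=3 → -e2, X_7=(-7, 0, 3)
t=7: X=(-7, 0, 3), d=3 → -e2, X_8=(-7, -1, 3)
t=8: X=(-7, -1, 3), d=3 → -e2, X_9=(-7, -2, 3)
t=9: X=(-7, -2, 3), d=5 → -e3, X_10=(-7, -2, 2)
t=10: X=(-7, -2, 2), d=1 → -e1, X_11=(-8, -2, 2)
t=11: X=(-8, -2, 2), d=1 → -e1, X_12=(-9, -2, 2)
t=12: X=(-9, -2, 2), d=3 → -e2, X_13=(-9, -3, 2)
t=13: X=(-9, -3, 2), d=1 → -e1, X_14=(-10, -3, 2)

(-10, -3, 2)


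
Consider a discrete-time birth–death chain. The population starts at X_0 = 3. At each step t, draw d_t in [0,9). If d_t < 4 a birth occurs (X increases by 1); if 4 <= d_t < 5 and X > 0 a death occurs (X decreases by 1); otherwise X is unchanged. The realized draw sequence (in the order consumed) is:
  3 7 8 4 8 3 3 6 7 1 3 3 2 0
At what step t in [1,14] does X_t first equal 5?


7

t=0: X=3, d=3 → birth, X_1=4
t=1: X=4, d=7 → hold, X_2=4
t=2: X=4, d=8 → hold, X_3=4
t=3: X=4, d=4 → death, X_4=3
t=4: X=3, d=8 → hold, X_5=3
t=5: X=3, d=3 → birth, X_6=4
t=6: X=4, d=3 → birth, X_7=5
t=7: X=5, d=6 → hold, X_8=5
t=8: X=5, d=7 → hold, X_9=5
t=9: X=5, d=1 → birth, X_10=6
t=10: X=6, d=3 → birth, X_11=7
t=11: X=7, d=3 → birth, X_12=8
t=12: X=8, d=2 → birth, X_13=9
t=13: X=9, d=0 → birth, X_14=10


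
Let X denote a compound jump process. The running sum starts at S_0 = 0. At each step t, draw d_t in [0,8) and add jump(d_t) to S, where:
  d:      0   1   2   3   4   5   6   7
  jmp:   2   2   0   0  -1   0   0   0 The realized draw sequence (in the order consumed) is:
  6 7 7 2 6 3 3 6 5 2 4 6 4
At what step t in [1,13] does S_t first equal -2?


t=0: S=0, d=6, jump=0, S_1=0
t=1: S=0, d=7, jump=0, S_2=0
t=2: S=0, d=7, jump=0, S_3=0
t=3: S=0, d=2, jump=0, S_4=0
t=4: S=0, d=6, jump=0, S_5=0
t=5: S=0, d=3, jump=0, S_6=0
t=6: S=0, d=3, jump=0, S_7=0
t=7: S=0, d=6, jump=0, S_8=0
t=8: S=0, d=5, jump=0, S_9=0
t=9: S=0, d=2, jump=0, S_10=0
t=10: S=0, d=4, jump=-1, S_11=-1
t=11: S=-1, d=6, jump=0, S_12=-1
t=12: S=-1, d=4, jump=-1, S_13=-2

13


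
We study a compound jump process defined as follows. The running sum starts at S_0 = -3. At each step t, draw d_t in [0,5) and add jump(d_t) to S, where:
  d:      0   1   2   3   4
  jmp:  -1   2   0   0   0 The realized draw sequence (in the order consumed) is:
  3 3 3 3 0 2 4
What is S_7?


-4

t=0: S=-3, d=3, jump=0, S_1=-3
t=1: S=-3, d=3, jump=0, S_2=-3
t=2: S=-3, d=3, jump=0, S_3=-3
t=3: S=-3, d=3, jump=0, S_4=-3
t=4: S=-3, d=0, jump=-1, S_5=-4
t=5: S=-4, d=2, jump=0, S_6=-4
t=6: S=-4, d=4, jump=0, S_7=-4


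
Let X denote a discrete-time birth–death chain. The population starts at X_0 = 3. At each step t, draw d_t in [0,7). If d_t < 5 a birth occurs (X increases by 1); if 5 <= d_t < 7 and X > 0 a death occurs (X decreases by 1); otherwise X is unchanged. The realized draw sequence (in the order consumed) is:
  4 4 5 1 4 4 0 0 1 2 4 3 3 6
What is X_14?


t=0: X=3, d=4 → birth, X_1=4
t=1: X=4, d=4 → birth, X_2=5
t=2: X=5, d=5 → death, X_3=4
t=3: X=4, d=1 → birth, X_4=5
t=4: X=5, d=4 → birth, X_5=6
t=5: X=6, d=4 → birth, X_6=7
t=6: X=7, d=0 → birth, X_7=8
t=7: X=8, d=0 → birth, X_8=9
t=8: X=9, d=1 → birth, X_9=10
t=9: X=10, d=2 → birth, X_10=11
t=10: X=11, d=4 → birth, X_11=12
t=11: X=12, d=3 → birth, X_12=13
t=12: X=13, d=3 → birth, X_13=14
t=13: X=14, d=6 → death, X_14=13

13
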